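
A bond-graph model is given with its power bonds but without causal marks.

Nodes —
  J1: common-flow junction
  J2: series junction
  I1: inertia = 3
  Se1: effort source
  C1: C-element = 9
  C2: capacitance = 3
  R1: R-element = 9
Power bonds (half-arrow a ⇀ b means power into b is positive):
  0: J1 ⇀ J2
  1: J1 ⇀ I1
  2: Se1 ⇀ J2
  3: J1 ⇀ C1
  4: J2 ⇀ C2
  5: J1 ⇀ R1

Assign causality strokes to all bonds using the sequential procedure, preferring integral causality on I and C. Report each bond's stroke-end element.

bond 2 stroke at J2  (source Se1 imposes e)
bond 1 stroke at I1  (I1: I, integral causality)
bond 0 stroke at J1  (J1: bond 1 brought flow, rest push out)
bond 3 stroke at J1  (common-f at J1 fixed by 1)
bond 5 stroke at J1  (1-jn J1 has f-setter on 1)
bond 4 stroke at J2  (1-jn J2 has f-setter on 0)

#0 |J1
#1 |I1
#2 |J2
#3 |J1
#4 |J2
#5 |J1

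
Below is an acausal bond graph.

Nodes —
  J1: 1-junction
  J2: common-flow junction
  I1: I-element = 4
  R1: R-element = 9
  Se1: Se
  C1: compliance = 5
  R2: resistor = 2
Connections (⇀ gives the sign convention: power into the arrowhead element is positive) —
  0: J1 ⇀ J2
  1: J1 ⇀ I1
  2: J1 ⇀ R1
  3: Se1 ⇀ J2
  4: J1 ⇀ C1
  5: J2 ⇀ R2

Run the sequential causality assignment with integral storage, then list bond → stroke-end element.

bond 0 stroke→J1
bond 1 stroke→I1
bond 2 stroke→J1
bond 3 stroke→J2
bond 4 stroke→J1
bond 5 stroke→J2

bond 3 stroke at J2  (Se1: effort source, stroke at far end)
bond 1 stroke at I1  (I1 outputs flow p/I1)
bond 0 stroke at J1  (J1: bond 1 brought flow, rest push out)
bond 2 stroke at J1  (J1: bond 1 brought flow, rest push out)
bond 4 stroke at J1  (common-f at J1 fixed by 1)
bond 5 stroke at J2  (common-f at J2 fixed by 0)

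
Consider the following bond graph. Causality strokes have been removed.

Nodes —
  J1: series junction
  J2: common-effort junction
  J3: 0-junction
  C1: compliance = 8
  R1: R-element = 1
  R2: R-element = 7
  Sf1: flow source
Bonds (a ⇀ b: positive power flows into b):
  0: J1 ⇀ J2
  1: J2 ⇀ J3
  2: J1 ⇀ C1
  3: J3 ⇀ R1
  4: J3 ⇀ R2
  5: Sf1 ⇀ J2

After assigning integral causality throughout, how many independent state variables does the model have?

bond 5 stroke→Sf1  (source Sf1 imposes f)
bond 2 stroke→J1  (C1 integral (e out))
bond 0 stroke→J2  (J1 needs exactly one f-in)
bond 1 stroke→J3  (J2 effort already set via bond 0)
bond 3 stroke→R1  (0-jn J3 has e-setter on 1)
bond 4 stroke→R2  (J3: bond 1 brought effort, rest push out)

1  (C1 all integral)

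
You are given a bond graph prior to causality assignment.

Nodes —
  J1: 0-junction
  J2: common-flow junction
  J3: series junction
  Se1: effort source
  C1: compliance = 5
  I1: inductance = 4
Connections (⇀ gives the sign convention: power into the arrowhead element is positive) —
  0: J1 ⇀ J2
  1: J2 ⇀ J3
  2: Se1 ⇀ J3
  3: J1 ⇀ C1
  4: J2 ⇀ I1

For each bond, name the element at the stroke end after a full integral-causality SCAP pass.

β2 stroke→J3  (Se1: effort source, stroke at far end)
β1 stroke→J2  (J3 needs exactly one f-in)
β3 stroke→J1  (C1: C, integral causality)
β0 stroke→J2  (common-e at J1 fixed by 3)
β4 stroke→I1  (J2: last free bond brings flow in)

β0 stroke at J2
β1 stroke at J2
β2 stroke at J3
β3 stroke at J1
β4 stroke at I1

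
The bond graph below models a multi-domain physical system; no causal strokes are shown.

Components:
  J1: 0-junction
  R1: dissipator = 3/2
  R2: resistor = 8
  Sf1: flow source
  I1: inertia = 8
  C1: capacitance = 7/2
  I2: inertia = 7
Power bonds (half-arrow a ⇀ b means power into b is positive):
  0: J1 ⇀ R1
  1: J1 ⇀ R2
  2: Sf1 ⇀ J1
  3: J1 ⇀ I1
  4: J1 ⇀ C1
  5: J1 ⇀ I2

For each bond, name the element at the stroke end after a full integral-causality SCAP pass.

β0 |R1
β1 |R2
β2 |Sf1
β3 |I1
β4 |J1
β5 |I2

β2 |Sf1  (source Sf1 imposes f)
β3 |I1  (I1: I, integral causality)
β4 |J1  (C1 outputs effort q/C1)
β0 |R1  (J1 effort already set via bond 4)
β1 |R2  (0-jn J1 has e-setter on 4)
β5 |I2  (J1: bond 4 brought effort, rest push out)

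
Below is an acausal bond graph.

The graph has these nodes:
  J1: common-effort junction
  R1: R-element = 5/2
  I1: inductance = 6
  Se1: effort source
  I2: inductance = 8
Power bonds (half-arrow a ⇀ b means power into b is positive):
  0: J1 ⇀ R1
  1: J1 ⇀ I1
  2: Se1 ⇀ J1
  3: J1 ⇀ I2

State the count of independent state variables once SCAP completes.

#2 |J1  (source Se1 imposes e)
#0 |R1  (J1 effort already set via bond 2)
#1 |I1  (J1: bond 2 brought effort, rest push out)
#3 |I2  (common-e at J1 fixed by 2)

2  (I1, I2 all integral)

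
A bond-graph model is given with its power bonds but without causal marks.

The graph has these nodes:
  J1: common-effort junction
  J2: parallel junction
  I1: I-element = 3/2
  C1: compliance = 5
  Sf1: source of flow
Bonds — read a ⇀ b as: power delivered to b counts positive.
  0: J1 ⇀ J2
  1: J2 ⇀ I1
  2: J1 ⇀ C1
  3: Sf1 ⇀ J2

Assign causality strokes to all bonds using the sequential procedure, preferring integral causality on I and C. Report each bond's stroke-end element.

bond 3 stroke at Sf1  (Sf1: flow source, stroke at near end)
bond 1 stroke at I1  (I1 outputs flow p/I1)
bond 0 stroke at J2  (only one effort-in slot at J2)
bond 2 stroke at J1  (only one effort-in slot at J1)

b0 stroke→J2
b1 stroke→I1
b2 stroke→J1
b3 stroke→Sf1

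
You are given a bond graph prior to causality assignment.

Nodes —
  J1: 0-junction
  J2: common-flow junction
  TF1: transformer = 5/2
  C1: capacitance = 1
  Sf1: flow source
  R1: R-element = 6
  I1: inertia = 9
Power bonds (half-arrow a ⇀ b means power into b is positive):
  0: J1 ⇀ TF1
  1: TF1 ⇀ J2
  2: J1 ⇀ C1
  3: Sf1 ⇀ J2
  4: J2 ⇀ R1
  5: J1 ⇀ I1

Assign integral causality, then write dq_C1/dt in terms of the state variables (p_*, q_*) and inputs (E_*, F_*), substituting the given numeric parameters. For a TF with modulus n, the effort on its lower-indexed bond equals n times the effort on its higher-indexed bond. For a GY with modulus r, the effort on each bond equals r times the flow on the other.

dq_C1/dt = -2*F_Sf1/5 - p_I1/9

β3 stroke at Sf1  (Sf1 fixes flow; stroke at Sf1)
β1 stroke at J2  (common-f at J2 fixed by 3)
β4 stroke at J2  (J2 flow already set via bond 3)
β0 stroke at TF1  (through TF1, causality passes straight; one stroke at TF1)
β2 stroke at J1  (C1 outputs effort q/C1)
β5 stroke at I1  (J1: bond 2 brought effort, rest push out)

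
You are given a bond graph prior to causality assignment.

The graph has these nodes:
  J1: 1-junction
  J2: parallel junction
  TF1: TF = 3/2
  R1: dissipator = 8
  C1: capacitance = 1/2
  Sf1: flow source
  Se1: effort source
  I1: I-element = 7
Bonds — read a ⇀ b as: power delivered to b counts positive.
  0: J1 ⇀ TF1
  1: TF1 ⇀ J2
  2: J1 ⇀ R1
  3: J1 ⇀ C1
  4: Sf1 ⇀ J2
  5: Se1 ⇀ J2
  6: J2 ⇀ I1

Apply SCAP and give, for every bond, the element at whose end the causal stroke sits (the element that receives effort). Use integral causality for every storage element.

#4 →Sf1  (Sf1 fixes flow; stroke at Sf1)
#5 →J2  (Se1: effort source, stroke at far end)
#1 →TF1  (0-jn J2 has e-setter on 5)
#6 →I1  (J2: bond 5 brought effort, rest push out)
#0 →J1  (TF1: transformer flips bond 1)
#3 →J1  (C1 integral (e out))
#2 →R1  (J1: last free bond brings flow in)

β0 →J1
β1 →TF1
β2 →R1
β3 →J1
β4 →Sf1
β5 →J2
β6 →I1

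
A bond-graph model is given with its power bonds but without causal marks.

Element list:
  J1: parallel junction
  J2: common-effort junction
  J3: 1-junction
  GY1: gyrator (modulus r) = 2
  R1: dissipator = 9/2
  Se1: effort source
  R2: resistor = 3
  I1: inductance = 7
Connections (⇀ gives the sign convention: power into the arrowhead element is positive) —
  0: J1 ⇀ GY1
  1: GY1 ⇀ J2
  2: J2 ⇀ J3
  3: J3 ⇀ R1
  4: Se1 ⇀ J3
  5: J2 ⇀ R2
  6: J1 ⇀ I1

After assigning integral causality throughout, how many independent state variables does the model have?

β4 →J3  (Se1 (Se) sets effort on bond)
β6 →I1  (I1 integral (f out))
β0 →J1  (J1 needs exactly one e-in)
β1 →J2  (GY GY1: same side as bond 0)
β2 →J3  (J2: bond 1 brought effort, rest push out)
β5 →R2  (J2: bond 1 brought effort, rest push out)
β3 →R1  (J3 needs exactly one f-in)

1  (I1 all integral)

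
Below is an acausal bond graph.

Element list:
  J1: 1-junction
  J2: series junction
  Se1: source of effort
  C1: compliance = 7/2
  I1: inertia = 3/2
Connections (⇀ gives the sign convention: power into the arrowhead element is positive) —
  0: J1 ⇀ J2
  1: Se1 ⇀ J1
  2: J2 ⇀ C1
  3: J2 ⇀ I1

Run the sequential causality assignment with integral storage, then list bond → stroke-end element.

b0 |J2
b1 |J1
b2 |J2
b3 |I1

#1 |J1  (Se1: effort source, stroke at far end)
#0 |J2  (only one flow-in slot at J1)
#2 |J2  (prefer integral on C1)
#3 |I1  (J2: last free bond brings flow in)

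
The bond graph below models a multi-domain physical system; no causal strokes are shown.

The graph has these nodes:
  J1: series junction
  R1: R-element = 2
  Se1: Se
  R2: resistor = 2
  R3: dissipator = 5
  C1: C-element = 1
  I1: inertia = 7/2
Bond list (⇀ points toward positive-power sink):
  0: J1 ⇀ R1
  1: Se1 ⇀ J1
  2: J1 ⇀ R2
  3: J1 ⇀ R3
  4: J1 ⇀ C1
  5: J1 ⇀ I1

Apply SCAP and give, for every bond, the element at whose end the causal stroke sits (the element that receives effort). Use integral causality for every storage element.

#1 stroke at J1  (source Se1 imposes e)
#4 stroke at J1  (prefer integral on C1)
#5 stroke at I1  (I1 integral (f out))
#0 stroke at J1  (1-jn J1 has f-setter on 5)
#2 stroke at J1  (J1 flow already set via bond 5)
#3 stroke at J1  (1-jn J1 has f-setter on 5)

bond 0 |J1
bond 1 |J1
bond 2 |J1
bond 3 |J1
bond 4 |J1
bond 5 |I1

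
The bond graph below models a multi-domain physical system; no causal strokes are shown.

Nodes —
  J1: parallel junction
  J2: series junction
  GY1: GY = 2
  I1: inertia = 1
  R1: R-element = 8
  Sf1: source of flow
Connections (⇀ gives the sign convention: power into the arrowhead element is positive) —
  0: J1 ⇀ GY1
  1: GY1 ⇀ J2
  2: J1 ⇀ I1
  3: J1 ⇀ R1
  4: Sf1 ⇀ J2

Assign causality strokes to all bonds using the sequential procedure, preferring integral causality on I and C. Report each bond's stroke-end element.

#4 stroke→Sf1  (Sf1 (Sf) sets flow on bond)
#1 stroke→J2  (common-f at J2 fixed by 4)
#0 stroke→J1  (GY1: gyrator matches bond 1)
#2 stroke→I1  (common-e at J1 fixed by 0)
#3 stroke→R1  (common-e at J1 fixed by 0)

bond 0 stroke at J1
bond 1 stroke at J2
bond 2 stroke at I1
bond 3 stroke at R1
bond 4 stroke at Sf1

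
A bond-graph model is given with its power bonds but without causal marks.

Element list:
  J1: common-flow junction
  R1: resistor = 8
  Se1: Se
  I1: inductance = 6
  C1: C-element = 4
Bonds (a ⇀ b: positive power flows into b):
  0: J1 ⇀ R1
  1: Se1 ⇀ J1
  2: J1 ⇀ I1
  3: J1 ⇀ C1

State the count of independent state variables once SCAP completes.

2  (C1, I1 all integral)

b1 stroke at J1  (Se1 fixes effort; stroke away)
b2 stroke at I1  (prefer integral on I1)
b0 stroke at J1  (J1 flow already set via bond 2)
b3 stroke at J1  (J1: bond 2 brought flow, rest push out)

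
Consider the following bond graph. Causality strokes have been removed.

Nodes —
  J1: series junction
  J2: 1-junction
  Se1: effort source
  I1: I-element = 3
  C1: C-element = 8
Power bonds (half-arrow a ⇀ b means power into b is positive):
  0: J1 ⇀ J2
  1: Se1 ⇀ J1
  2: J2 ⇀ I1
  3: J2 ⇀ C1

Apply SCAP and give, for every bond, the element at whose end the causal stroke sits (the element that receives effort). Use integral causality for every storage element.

β1 stroke→J1  (Se1: effort source, stroke at far end)
β0 stroke→J2  (closing 1-jn rule on J1)
β2 stroke→I1  (I1: I, integral causality)
β3 stroke→J2  (1-jn J2 has f-setter on 2)

b0 →J2
b1 →J1
b2 →I1
b3 →J2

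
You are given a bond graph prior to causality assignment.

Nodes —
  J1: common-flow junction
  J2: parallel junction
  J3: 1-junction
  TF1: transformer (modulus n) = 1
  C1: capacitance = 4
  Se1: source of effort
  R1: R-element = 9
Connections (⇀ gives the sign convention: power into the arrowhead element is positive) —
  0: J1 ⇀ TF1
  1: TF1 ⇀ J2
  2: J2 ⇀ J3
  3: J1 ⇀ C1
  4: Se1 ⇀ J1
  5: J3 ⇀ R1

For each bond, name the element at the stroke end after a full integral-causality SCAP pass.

b0 stroke→TF1
b1 stroke→J2
b2 stroke→J3
b3 stroke→J1
b4 stroke→J1
b5 stroke→R1

bond 4 →J1  (source Se1 imposes e)
bond 3 →J1  (C1 outputs effort q/C1)
bond 0 →TF1  (J1: last free bond brings flow in)
bond 1 →J2  (TF TF1: opposite of bond 0)
bond 2 →J3  (J2 effort already set via bond 1)
bond 5 →R1  (closing 1-jn rule on J3)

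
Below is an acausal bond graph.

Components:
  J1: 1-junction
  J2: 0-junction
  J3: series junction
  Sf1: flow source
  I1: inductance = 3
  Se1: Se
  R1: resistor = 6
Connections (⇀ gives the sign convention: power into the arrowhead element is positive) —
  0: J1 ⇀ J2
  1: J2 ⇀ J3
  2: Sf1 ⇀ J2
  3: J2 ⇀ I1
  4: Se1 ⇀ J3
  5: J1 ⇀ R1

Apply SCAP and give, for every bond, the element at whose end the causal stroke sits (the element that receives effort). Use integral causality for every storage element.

b0 stroke at J1
b1 stroke at J2
b2 stroke at Sf1
b3 stroke at I1
b4 stroke at J3
b5 stroke at R1

bond 2 stroke→Sf1  (Sf1 fixes flow; stroke at Sf1)
bond 4 stroke→J3  (Se1 fixes effort; stroke away)
bond 1 stroke→J2  (only one flow-in slot at J3)
bond 0 stroke→J1  (0-jn J2 has e-setter on 1)
bond 3 stroke→I1  (common-e at J2 fixed by 1)
bond 5 stroke→R1  (closing 1-jn rule on J1)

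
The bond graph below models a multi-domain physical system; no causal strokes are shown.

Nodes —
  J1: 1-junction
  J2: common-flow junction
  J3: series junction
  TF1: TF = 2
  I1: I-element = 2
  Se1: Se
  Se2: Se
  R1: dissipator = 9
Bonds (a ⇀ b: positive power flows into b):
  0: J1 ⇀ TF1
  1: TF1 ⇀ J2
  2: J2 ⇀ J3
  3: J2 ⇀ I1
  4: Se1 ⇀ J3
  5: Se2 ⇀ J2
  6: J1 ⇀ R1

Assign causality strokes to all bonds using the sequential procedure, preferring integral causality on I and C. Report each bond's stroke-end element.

b4 |J3  (Se1 (Se) sets effort on bond)
b5 |J2  (Se2 (Se) sets effort on bond)
b2 |J2  (J3: last free bond brings flow in)
b3 |I1  (I1 outputs flow p/I1)
b1 |J2  (1-jn J2 has f-setter on 3)
b0 |TF1  (TF1: transformer flips bond 1)
b6 |J1  (common-f at J1 fixed by 0)

#0 stroke at TF1
#1 stroke at J2
#2 stroke at J2
#3 stroke at I1
#4 stroke at J3
#5 stroke at J2
#6 stroke at J1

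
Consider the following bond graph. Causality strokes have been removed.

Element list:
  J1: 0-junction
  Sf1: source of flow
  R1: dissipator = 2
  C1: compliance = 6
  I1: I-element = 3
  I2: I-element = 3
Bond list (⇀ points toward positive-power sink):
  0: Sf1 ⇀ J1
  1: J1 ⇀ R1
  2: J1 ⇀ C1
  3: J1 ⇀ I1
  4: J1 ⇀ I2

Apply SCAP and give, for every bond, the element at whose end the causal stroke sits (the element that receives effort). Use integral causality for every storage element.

#0 →Sf1
#1 →R1
#2 →J1
#3 →I1
#4 →I2

b0 →Sf1  (Sf1: flow source, stroke at near end)
b2 →J1  (C1: C, integral causality)
b1 →R1  (0-jn J1 has e-setter on 2)
b3 →I1  (J1 effort already set via bond 2)
b4 →I2  (J1 effort already set via bond 2)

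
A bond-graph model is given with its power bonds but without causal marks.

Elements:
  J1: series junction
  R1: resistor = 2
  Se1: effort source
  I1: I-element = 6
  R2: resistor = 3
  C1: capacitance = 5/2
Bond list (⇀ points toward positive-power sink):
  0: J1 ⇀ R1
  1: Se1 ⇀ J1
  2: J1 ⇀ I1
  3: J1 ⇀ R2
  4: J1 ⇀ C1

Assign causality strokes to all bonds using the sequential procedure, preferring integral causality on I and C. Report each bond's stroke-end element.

bond 1 |J1  (Se1 fixes effort; stroke away)
bond 2 |I1  (I1 outputs flow p/I1)
bond 0 |J1  (J1 flow already set via bond 2)
bond 3 |J1  (common-f at J1 fixed by 2)
bond 4 |J1  (common-f at J1 fixed by 2)

bond 0 |J1
bond 1 |J1
bond 2 |I1
bond 3 |J1
bond 4 |J1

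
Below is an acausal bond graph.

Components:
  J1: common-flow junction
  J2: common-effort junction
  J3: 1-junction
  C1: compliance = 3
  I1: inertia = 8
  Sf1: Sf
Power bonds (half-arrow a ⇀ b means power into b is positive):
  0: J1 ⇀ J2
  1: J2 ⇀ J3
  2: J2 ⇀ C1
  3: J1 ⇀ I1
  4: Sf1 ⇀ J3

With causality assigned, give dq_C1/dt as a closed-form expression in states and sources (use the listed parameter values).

bond 4 |Sf1  (Sf1 fixes flow; stroke at Sf1)
bond 1 |J3  (J3: bond 4 brought flow, rest push out)
bond 2 |J2  (prefer integral on C1)
bond 0 |J1  (0-jn J2 has e-setter on 2)
bond 3 |I1  (J1: last free bond brings flow in)

dq_C1/dt = -F_Sf1 + p_I1/8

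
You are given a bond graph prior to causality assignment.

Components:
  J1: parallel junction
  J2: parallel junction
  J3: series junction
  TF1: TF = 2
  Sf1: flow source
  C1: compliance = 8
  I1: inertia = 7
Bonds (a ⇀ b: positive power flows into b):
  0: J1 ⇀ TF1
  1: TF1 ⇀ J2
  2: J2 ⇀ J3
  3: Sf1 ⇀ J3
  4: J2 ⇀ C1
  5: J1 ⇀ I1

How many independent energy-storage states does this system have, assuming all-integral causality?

bond 3 →Sf1  (Sf1 fixes flow; stroke at Sf1)
bond 2 →J3  (J3 flow already set via bond 3)
bond 4 →J2  (C1 integral (e out))
bond 1 →TF1  (common-e at J2 fixed by 4)
bond 0 →J1  (TF1: transformer flips bond 1)
bond 5 →I1  (0-jn J1 has e-setter on 0)

2  (C1, I1 all integral)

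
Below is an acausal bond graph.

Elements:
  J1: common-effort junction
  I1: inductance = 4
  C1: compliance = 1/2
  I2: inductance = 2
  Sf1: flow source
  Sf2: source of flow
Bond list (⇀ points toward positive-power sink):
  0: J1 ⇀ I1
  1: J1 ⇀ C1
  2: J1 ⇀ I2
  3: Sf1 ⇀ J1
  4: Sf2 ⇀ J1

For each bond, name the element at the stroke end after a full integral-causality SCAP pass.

β0 →I1
β1 →J1
β2 →I2
β3 →Sf1
β4 →Sf2

β3 stroke at Sf1  (Sf1 fixes flow; stroke at Sf1)
β4 stroke at Sf2  (Sf2 (Sf) sets flow on bond)
β0 stroke at I1  (I1: I, integral causality)
β1 stroke at J1  (C1 integral (e out))
β2 stroke at I2  (J1 effort already set via bond 1)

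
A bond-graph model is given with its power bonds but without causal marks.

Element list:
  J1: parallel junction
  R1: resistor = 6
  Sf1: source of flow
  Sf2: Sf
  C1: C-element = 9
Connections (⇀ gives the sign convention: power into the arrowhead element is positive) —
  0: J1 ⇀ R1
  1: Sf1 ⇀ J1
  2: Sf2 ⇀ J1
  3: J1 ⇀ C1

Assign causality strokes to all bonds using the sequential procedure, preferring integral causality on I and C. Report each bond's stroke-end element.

b1 stroke at Sf1  (Sf1: flow source, stroke at near end)
b2 stroke at Sf2  (source Sf2 imposes f)
b3 stroke at J1  (C1: C, integral causality)
b0 stroke at R1  (J1 effort already set via bond 3)

β0 stroke→R1
β1 stroke→Sf1
β2 stroke→Sf2
β3 stroke→J1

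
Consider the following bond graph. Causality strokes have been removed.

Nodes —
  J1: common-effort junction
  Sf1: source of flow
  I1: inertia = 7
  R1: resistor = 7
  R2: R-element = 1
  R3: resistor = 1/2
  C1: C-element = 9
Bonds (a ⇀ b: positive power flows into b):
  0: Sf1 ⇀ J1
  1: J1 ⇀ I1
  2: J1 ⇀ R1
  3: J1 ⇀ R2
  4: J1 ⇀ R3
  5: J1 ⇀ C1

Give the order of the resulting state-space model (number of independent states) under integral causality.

bond 0 →Sf1  (Sf1 (Sf) sets flow on bond)
bond 1 →I1  (I1: I, integral causality)
bond 5 →J1  (prefer integral on C1)
bond 2 →R1  (common-e at J1 fixed by 5)
bond 3 →R2  (J1: bond 5 brought effort, rest push out)
bond 4 →R3  (common-e at J1 fixed by 5)

2  (C1, I1 all integral)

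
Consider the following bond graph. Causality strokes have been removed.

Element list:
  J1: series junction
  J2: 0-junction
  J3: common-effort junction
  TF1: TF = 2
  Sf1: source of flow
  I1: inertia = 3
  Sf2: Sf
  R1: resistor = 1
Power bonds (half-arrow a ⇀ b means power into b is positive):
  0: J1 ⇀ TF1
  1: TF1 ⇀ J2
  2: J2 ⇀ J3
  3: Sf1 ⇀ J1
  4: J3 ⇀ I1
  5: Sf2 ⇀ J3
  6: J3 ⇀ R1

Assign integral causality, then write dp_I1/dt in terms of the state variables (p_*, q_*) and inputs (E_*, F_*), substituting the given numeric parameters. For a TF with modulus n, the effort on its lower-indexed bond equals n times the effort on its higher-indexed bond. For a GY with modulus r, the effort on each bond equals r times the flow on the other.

#3 stroke at Sf1  (Sf1: flow source, stroke at near end)
#5 stroke at Sf2  (Sf2: flow source, stroke at near end)
#0 stroke at J1  (J1 flow already set via bond 3)
#1 stroke at TF1  (TF TF1: opposite of bond 0)
#2 stroke at J2  (J2: last free bond brings effort in)
#4 stroke at I1  (I1 outputs flow p/I1)
#6 stroke at J3  (J3: last free bond brings effort in)

dp_I1/dt = 2*F_Sf1 + F_Sf2 - p_I1/3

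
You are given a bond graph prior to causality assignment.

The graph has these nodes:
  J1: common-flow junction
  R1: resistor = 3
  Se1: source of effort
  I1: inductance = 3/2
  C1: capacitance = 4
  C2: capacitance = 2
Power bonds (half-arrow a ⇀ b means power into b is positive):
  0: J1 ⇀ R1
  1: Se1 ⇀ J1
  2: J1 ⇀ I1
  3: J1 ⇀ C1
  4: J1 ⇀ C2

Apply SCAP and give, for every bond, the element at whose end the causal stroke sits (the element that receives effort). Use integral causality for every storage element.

#0 |J1
#1 |J1
#2 |I1
#3 |J1
#4 |J1

β1 |J1  (Se1 (Se) sets effort on bond)
β2 |I1  (I1 integral (f out))
β0 |J1  (J1 flow already set via bond 2)
β3 |J1  (1-jn J1 has f-setter on 2)
β4 |J1  (J1 flow already set via bond 2)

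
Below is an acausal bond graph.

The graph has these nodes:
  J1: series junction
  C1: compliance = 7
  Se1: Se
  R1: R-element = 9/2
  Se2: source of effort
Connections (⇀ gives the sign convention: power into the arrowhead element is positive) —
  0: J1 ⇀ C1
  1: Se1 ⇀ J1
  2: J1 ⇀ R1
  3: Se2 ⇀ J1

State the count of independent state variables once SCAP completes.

1  (C1 all integral)

β1 stroke→J1  (source Se1 imposes e)
β3 stroke→J1  (Se2 fixes effort; stroke away)
β0 stroke→J1  (prefer integral on C1)
β2 stroke→R1  (J1 needs exactly one f-in)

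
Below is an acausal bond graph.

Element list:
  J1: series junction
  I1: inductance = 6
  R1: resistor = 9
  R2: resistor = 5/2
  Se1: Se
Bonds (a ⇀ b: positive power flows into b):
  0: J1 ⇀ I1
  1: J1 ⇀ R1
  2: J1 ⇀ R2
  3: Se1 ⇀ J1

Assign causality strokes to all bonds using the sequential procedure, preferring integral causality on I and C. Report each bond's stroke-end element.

#3 |J1  (Se1: effort source, stroke at far end)
#0 |I1  (I1 integral (f out))
#1 |J1  (common-f at J1 fixed by 0)
#2 |J1  (J1 flow already set via bond 0)

β0 stroke→I1
β1 stroke→J1
β2 stroke→J1
β3 stroke→J1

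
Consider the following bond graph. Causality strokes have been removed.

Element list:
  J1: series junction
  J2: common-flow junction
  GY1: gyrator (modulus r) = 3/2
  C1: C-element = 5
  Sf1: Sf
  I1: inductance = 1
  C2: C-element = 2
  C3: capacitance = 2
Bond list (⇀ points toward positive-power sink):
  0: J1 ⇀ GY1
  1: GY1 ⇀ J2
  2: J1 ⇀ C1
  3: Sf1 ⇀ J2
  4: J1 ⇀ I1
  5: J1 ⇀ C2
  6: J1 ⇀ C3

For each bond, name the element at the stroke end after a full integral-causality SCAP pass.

bond 3 stroke→Sf1  (Sf1 (Sf) sets flow on bond)
bond 1 stroke→J2  (J2: bond 3 brought flow, rest push out)
bond 0 stroke→J1  (through GY1, causality inverts; strokes same side of GY1)
bond 2 stroke→J1  (prefer integral on C1)
bond 4 stroke→I1  (I1 integral (f out))
bond 5 stroke→J1  (common-f at J1 fixed by 4)
bond 6 stroke→J1  (J1: bond 4 brought flow, rest push out)

β0 stroke at J1
β1 stroke at J2
β2 stroke at J1
β3 stroke at Sf1
β4 stroke at I1
β5 stroke at J1
β6 stroke at J1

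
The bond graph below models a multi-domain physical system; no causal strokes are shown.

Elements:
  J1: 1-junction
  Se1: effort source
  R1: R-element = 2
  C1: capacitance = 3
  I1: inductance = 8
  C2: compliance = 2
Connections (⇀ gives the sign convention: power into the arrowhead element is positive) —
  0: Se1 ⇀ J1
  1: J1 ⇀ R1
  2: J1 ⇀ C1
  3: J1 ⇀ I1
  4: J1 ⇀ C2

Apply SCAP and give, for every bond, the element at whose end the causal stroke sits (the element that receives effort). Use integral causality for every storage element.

#0 stroke→J1  (source Se1 imposes e)
#2 stroke→J1  (C1 outputs effort q/C1)
#3 stroke→I1  (I1 integral (f out))
#1 stroke→J1  (common-f at J1 fixed by 3)
#4 stroke→J1  (J1: bond 3 brought flow, rest push out)

#0 stroke at J1
#1 stroke at J1
#2 stroke at J1
#3 stroke at I1
#4 stroke at J1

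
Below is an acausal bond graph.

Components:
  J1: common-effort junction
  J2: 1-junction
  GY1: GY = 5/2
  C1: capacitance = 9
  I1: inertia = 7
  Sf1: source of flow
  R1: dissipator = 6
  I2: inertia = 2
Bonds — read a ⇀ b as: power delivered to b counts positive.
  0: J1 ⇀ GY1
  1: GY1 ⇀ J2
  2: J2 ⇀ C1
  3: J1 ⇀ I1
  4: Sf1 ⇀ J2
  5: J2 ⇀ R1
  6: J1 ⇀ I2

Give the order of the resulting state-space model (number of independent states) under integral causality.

#4 →Sf1  (source Sf1 imposes f)
#1 →J2  (J2: bond 4 brought flow, rest push out)
#2 →J2  (J2: bond 4 brought flow, rest push out)
#5 →J2  (1-jn J2 has f-setter on 4)
#0 →J1  (through GY1, causality inverts; strokes same side of GY1)
#3 →I1  (J1: bond 0 brought effort, rest push out)
#6 →I2  (J1: bond 0 brought effort, rest push out)

3  (C1, I1, I2 all integral)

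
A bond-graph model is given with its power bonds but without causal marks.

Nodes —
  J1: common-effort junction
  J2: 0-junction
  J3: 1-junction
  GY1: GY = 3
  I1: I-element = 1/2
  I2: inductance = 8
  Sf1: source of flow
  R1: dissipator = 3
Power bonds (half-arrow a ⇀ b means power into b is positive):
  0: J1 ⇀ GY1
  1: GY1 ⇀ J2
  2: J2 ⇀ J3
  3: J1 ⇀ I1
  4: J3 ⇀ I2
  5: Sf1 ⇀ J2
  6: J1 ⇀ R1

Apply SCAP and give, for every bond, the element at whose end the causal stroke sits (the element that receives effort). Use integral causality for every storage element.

b5 stroke→Sf1  (source Sf1 imposes f)
b3 stroke→I1  (prefer integral on I1)
b4 stroke→I2  (I2 integral (f out))
b2 stroke→J3  (1-jn J3 has f-setter on 4)
b1 stroke→J2  (closing 0-jn rule on J2)
b0 stroke→J1  (GY GY1: same side as bond 1)
b6 stroke→R1  (J1 effort already set via bond 0)

bond 0 →J1
bond 1 →J2
bond 2 →J3
bond 3 →I1
bond 4 →I2
bond 5 →Sf1
bond 6 →R1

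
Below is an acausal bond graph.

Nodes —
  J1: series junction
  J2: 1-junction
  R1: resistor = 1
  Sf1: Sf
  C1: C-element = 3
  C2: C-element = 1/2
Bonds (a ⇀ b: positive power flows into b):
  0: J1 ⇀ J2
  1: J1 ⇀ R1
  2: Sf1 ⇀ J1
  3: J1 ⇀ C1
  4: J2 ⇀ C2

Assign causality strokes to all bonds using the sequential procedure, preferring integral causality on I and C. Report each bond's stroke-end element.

b2 stroke→Sf1  (Sf1 (Sf) sets flow on bond)
b0 stroke→J1  (J1: bond 2 brought flow, rest push out)
b1 stroke→J1  (1-jn J1 has f-setter on 2)
b3 stroke→J1  (1-jn J1 has f-setter on 2)
b4 stroke→J2  (J2 flow already set via bond 0)

β0 |J1
β1 |J1
β2 |Sf1
β3 |J1
β4 |J2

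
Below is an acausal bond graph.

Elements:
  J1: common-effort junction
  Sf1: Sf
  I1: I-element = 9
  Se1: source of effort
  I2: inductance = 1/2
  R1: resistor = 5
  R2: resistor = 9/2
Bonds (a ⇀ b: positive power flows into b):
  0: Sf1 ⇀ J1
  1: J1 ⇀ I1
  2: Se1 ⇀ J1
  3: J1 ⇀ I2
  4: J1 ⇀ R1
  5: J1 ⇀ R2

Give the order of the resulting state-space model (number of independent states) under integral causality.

2  (I1, I2 all integral)

β0 →Sf1  (Sf1 (Sf) sets flow on bond)
β2 →J1  (Se1 (Se) sets effort on bond)
β1 →I1  (J1 effort already set via bond 2)
β3 →I2  (common-e at J1 fixed by 2)
β4 →R1  (J1 effort already set via bond 2)
β5 →R2  (common-e at J1 fixed by 2)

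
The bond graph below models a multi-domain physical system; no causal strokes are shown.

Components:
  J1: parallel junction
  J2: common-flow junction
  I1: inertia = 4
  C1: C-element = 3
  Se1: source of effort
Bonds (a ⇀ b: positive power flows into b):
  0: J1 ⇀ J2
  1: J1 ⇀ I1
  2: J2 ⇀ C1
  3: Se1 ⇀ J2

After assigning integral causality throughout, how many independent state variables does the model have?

b3 |J2  (Se1 fixes effort; stroke away)
b1 |I1  (I1 outputs flow p/I1)
b0 |J1  (closing 0-jn rule on J1)
b2 |J2  (1-jn J2 has f-setter on 0)

2  (C1, I1 all integral)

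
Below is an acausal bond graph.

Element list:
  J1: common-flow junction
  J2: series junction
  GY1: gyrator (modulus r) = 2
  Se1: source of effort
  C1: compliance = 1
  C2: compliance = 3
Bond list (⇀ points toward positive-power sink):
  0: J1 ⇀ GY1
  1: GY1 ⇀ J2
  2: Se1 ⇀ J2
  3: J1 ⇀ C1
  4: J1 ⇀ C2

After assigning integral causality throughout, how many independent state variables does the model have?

b2 stroke→J2  (Se1 (Se) sets effort on bond)
b1 stroke→GY1  (J2: last free bond brings flow in)
b0 stroke→GY1  (GY1 both-in/both-out from 1)
b3 stroke→J1  (J1: bond 0 brought flow, rest push out)
b4 stroke→J1  (1-jn J1 has f-setter on 0)

2  (C1, C2 all integral)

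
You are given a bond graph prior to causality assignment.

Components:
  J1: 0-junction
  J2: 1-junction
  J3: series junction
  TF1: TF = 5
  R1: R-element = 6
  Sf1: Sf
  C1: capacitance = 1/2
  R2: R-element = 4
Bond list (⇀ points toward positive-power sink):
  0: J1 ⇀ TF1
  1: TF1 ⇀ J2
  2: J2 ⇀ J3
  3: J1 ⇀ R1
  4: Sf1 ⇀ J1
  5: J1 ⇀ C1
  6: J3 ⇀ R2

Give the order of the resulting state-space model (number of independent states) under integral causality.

b4 stroke→Sf1  (Sf1: flow source, stroke at near end)
b5 stroke→J1  (C1 integral (e out))
b0 stroke→TF1  (common-e at J1 fixed by 5)
b3 stroke→R1  (0-jn J1 has e-setter on 5)
b1 stroke→J2  (TF1 one-in-one-out from 0)
b2 stroke→J3  (only one flow-in slot at J2)
b6 stroke→R2  (closing 1-jn rule on J3)

1  (C1 all integral)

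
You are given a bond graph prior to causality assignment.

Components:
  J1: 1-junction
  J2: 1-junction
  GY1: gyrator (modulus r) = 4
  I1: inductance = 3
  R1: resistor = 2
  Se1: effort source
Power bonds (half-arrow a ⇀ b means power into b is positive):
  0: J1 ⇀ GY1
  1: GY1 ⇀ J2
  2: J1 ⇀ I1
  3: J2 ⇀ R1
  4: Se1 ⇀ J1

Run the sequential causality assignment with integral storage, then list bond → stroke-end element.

bond 0 |J1
bond 1 |J2
bond 2 |I1
bond 3 |R1
bond 4 |J1

bond 4 stroke at J1  (source Se1 imposes e)
bond 2 stroke at I1  (I1 integral (f out))
bond 0 stroke at J1  (1-jn J1 has f-setter on 2)
bond 1 stroke at J2  (GY1 both-in/both-out from 0)
bond 3 stroke at R1  (J2 needs exactly one f-in)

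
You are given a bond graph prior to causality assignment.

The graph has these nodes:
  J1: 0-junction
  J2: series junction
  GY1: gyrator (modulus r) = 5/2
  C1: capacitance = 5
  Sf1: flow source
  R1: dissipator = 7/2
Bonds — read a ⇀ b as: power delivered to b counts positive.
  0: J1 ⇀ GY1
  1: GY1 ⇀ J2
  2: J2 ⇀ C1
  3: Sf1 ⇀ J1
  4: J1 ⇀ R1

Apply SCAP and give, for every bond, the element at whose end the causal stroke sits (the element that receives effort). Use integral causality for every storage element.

b3 stroke→Sf1  (source Sf1 imposes f)
b2 stroke→J2  (prefer integral on C1)
b1 stroke→GY1  (J2: last free bond brings flow in)
b0 stroke→GY1  (GY1: gyrator matches bond 1)
b4 stroke→J1  (J1: last free bond brings effort in)

b0 |GY1
b1 |GY1
b2 |J2
b3 |Sf1
b4 |J1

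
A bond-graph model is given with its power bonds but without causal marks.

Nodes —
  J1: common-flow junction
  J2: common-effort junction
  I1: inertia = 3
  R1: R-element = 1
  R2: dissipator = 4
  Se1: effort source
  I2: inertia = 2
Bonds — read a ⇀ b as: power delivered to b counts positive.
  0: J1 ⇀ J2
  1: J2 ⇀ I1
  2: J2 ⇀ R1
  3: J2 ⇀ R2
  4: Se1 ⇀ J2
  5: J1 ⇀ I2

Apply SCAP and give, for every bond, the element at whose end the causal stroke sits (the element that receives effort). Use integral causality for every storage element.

bond 0 |J1
bond 1 |I1
bond 2 |R1
bond 3 |R2
bond 4 |J2
bond 5 |I2

#4 stroke at J2  (Se1 fixes effort; stroke away)
#0 stroke at J1  (0-jn J2 has e-setter on 4)
#1 stroke at I1  (common-e at J2 fixed by 4)
#2 stroke at R1  (common-e at J2 fixed by 4)
#3 stroke at R2  (J2: bond 4 brought effort, rest push out)
#5 stroke at I2  (only one flow-in slot at J1)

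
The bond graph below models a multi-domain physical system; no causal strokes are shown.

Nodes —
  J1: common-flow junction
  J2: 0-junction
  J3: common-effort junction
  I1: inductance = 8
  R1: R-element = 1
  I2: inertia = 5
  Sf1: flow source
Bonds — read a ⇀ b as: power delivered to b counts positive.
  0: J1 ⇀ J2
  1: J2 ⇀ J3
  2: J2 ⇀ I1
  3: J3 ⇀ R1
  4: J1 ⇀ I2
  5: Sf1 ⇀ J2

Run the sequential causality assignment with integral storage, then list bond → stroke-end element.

β5 →Sf1  (Sf1 (Sf) sets flow on bond)
β2 →I1  (prefer integral on I1)
β4 →I2  (prefer integral on I2)
β0 →J1  (J1: bond 4 brought flow, rest push out)
β1 →J2  (J2 needs exactly one e-in)
β3 →J3  (J3: last free bond brings effort in)

bond 0 stroke at J1
bond 1 stroke at J2
bond 2 stroke at I1
bond 3 stroke at J3
bond 4 stroke at I2
bond 5 stroke at Sf1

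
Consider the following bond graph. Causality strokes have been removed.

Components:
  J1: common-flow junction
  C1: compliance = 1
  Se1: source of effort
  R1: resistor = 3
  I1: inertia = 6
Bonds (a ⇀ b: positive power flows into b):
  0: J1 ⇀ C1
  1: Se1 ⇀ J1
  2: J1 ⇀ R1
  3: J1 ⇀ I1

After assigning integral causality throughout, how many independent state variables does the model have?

#1 |J1  (Se1 (Se) sets effort on bond)
#0 |J1  (C1 integral (e out))
#3 |I1  (I1: I, integral causality)
#2 |J1  (1-jn J1 has f-setter on 3)

2  (C1, I1 all integral)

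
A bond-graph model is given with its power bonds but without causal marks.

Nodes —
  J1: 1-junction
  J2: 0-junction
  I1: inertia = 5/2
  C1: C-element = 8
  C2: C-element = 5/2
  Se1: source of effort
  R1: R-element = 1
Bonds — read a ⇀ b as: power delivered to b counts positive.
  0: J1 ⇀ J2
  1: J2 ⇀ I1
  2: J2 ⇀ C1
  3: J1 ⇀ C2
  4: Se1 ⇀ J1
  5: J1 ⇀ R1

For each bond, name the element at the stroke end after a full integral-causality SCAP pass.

β0 stroke at J1
β1 stroke at I1
β2 stroke at J2
β3 stroke at J1
β4 stroke at J1
β5 stroke at R1

#4 →J1  (Se1 fixes effort; stroke away)
#1 →I1  (I1 integral (f out))
#2 →J2  (C1: C, integral causality)
#0 →J1  (0-jn J2 has e-setter on 2)
#3 →J1  (C2: C, integral causality)
#5 →R1  (J1 needs exactly one f-in)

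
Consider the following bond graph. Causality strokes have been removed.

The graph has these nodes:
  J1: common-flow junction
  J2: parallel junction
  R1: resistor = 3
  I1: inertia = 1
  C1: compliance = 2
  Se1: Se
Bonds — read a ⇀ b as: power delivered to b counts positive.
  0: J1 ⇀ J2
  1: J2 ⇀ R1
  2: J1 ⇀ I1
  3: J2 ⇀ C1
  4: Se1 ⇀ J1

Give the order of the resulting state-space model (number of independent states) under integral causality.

2  (C1, I1 all integral)

β4 |J1  (Se1 (Se) sets effort on bond)
β2 |I1  (I1: I, integral causality)
β0 |J1  (J1 flow already set via bond 2)
β3 |J2  (C1: C, integral causality)
β1 |R1  (common-e at J2 fixed by 3)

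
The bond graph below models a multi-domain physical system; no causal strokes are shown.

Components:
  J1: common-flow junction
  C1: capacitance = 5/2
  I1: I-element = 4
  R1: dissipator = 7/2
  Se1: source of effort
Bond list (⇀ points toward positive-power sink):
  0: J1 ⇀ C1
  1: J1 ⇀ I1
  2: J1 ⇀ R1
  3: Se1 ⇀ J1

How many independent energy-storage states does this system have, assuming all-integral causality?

2  (C1, I1 all integral)

#3 stroke at J1  (Se1 (Se) sets effort on bond)
#0 stroke at J1  (prefer integral on C1)
#1 stroke at I1  (prefer integral on I1)
#2 stroke at J1  (1-jn J1 has f-setter on 1)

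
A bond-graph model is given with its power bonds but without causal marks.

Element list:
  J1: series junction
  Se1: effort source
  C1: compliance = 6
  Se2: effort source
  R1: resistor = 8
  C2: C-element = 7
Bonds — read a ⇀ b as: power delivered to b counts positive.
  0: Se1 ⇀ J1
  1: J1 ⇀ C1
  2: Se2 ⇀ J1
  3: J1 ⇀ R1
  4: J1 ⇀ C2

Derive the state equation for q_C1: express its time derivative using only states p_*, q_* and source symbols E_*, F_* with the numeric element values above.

dq_C1/dt = E_Se1/8 + E_Se2/8 - q_C1/48 - q_C2/56

b0 stroke at J1  (source Se1 imposes e)
b2 stroke at J1  (Se2 fixes effort; stroke away)
b1 stroke at J1  (C1 outputs effort q/C1)
b4 stroke at J1  (prefer integral on C2)
b3 stroke at R1  (only one flow-in slot at J1)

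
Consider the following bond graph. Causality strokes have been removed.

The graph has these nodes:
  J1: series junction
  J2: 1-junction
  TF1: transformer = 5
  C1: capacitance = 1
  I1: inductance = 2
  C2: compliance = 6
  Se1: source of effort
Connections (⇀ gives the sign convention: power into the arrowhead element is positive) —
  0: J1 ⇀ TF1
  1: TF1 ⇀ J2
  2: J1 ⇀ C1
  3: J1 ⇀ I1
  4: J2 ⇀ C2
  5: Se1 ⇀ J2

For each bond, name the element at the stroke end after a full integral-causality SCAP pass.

#5 stroke at J2  (Se1 fixes effort; stroke away)
#2 stroke at J1  (C1: C, integral causality)
#3 stroke at I1  (I1 integral (f out))
#0 stroke at J1  (common-f at J1 fixed by 3)
#1 stroke at TF1  (through TF1, causality passes straight; one stroke at TF1)
#4 stroke at J2  (J2: bond 1 brought flow, rest push out)

#0 stroke at J1
#1 stroke at TF1
#2 stroke at J1
#3 stroke at I1
#4 stroke at J2
#5 stroke at J2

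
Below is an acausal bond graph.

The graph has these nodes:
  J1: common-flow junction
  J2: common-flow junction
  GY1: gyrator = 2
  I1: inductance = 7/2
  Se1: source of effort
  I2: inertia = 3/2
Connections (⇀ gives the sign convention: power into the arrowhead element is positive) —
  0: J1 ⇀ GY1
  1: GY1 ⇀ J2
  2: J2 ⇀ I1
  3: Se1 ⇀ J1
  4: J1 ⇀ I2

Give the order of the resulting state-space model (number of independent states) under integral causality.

#3 →J1  (Se1: effort source, stroke at far end)
#2 →I1  (prefer integral on I1)
#1 →J2  (J2: bond 2 brought flow, rest push out)
#0 →J1  (GY1 both-in/both-out from 1)
#4 →I2  (J1: last free bond brings flow in)

2  (I1, I2 all integral)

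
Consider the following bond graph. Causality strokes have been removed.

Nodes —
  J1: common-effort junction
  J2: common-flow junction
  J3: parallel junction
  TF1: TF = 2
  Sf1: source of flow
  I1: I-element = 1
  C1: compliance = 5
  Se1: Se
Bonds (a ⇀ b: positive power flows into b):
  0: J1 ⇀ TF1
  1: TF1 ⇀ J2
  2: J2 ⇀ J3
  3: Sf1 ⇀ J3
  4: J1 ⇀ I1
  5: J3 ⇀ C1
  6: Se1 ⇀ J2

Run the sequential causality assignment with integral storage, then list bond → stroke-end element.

b0 |J1
b1 |TF1
b2 |J2
b3 |Sf1
b4 |I1
b5 |J3
b6 |J2

#3 stroke at Sf1  (Sf1: flow source, stroke at near end)
#6 stroke at J2  (Se1 fixes effort; stroke away)
#4 stroke at I1  (prefer integral on I1)
#0 stroke at J1  (J1: last free bond brings effort in)
#1 stroke at TF1  (TF1 one-in-one-out from 0)
#2 stroke at J2  (J2 flow already set via bond 1)
#5 stroke at J3  (only one effort-in slot at J3)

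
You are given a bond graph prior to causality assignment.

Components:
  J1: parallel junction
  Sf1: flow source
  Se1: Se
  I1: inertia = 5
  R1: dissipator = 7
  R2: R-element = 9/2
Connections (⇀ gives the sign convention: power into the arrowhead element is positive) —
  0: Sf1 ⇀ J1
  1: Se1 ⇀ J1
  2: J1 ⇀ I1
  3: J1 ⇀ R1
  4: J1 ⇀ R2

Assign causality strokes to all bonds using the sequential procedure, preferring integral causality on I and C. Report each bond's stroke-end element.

bond 0 |Sf1
bond 1 |J1
bond 2 |I1
bond 3 |R1
bond 4 |R2

#0 stroke at Sf1  (Sf1 (Sf) sets flow on bond)
#1 stroke at J1  (Se1 fixes effort; stroke away)
#2 stroke at I1  (J1: bond 1 brought effort, rest push out)
#3 stroke at R1  (common-e at J1 fixed by 1)
#4 stroke at R2  (J1: bond 1 brought effort, rest push out)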